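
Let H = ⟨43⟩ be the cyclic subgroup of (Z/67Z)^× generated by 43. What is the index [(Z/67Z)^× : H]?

3

Since 43 ∈ (Z/67Z)^×, its order divides φ(67) = 67 − 1 = 66 = 2 · 3 · 11.
Divisors of 66: 1, 2, 3, 6, 11, 22, 33, 66.
Compute 43^d (mod 67) for the divisors d until we hit 1:
43^1 ≡ 43 (mod 67)
43^2 ≡ 40 (mod 67)
43^3 ≡ 45 (mod 67)
43^6 ≡ 15 (mod 67)
43^11 ≡ 66 (mod 67)
43^22 ≡ 1 (mod 67) ✓
The order of 43 is 22, so the subgroup it generates has 22 elements.
The index is φ(67) / ord(43) = 66 / 22 = 3.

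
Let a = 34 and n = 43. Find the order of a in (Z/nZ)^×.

42

ord(34) | φ(43) = 43 − 1 = 42 = 2 · 3 · 7.
Divisors of 42: 1, 2, 3, 6, 7, 14, 21, 42.
Test each divisor d:
34^1 ≡ 34
34^2 ≡ 38
34^3 ≡ 2
34^6 ≡ 4
34^7 ≡ 7
34^14 ≡ 6
34^21 ≡ 42
34^42 ≡ 1
Therefore the multiplicative order of 34 modulo 43 is 42.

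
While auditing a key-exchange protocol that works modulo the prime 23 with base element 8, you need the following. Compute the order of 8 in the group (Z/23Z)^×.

Since 8 ∈ (Z/23Z)^×, its order divides φ(23) = 23 − 1 = 22 = 2 · 11.
Divisors of 22: 1, 2, 11, 22.
Evaluate successive powers at the divisors of 22:
8^1 ≡ 8 (mod 23)
8^2 ≡ 18 (mod 23)
8^11 ≡ 1 (mod 23) ✓
So ord_23(8) = 11.

11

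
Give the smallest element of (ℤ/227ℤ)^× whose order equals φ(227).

φ(227) = 227 − 1 = 226 = 2 · 113.
Test candidates g = 2, 3, … against the prime factors q ∈ {2, 113} of φ(227): g is a generator iff g^(226/q) ≢ 1 for every such q.
g = 2: 2^113 ≡ 226; 2^2 ≡ 4 — none is 1, so 2 is a primitive root.
Hence the least primitive root of 227 is 2.

2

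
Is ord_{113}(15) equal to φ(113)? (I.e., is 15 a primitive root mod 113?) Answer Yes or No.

No

φ(113) = 113 − 1 = 112 = 2^4 · 7.
Test 15^(112/q) mod 113 for each prime factor q of 112:
15^56 ≡ 1 (mod 113)  [q = 2: ≡ 1 ✗]
15^16 ≡ 1 (mod 113)  [q = 7: ≡ 1 ✗]
The check at q = 2 fails, so 15 generates a proper subgroup.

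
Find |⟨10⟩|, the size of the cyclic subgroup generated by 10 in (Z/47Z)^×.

By Lagrange's theorem, ord_47(10) divides φ(47) = 47 − 1 = 46 = 2 · 23.
Divisors of 46: 1, 2, 23, 46.
Compute 10^d (mod 47) for the divisors d until we hit 1:
10^1 ≡ 10
10^2 ≡ 6
10^23 ≡ 46
10^46 ≡ 1
The smallest such exponent is 46, so the order of 10 is 46.

46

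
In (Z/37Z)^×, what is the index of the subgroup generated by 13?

1

By Lagrange's theorem, ord_37(13) divides φ(37) = 37 − 1 = 36 = 2^2 · 3^2.
Divisors of 36: 1, 2, 3, 4, 6, 9, 12, 18, 36.
Compute 13^d (mod 37) for the divisors d until we hit 1:
13^1 ≡ 13 (mod 37)
13^2 ≡ 21 (mod 37)
13^3 ≡ 14 (mod 37)
13^4 ≡ 34 (mod 37)
13^6 ≡ 11 (mod 37)
13^9 ≡ 6 (mod 37)
13^12 ≡ 10 (mod 37)
13^18 ≡ 36 (mod 37)
13^36 ≡ 1 (mod 37) ✓
Thus |⟨13⟩| = ord(13) = 36.
The index is φ(37) / ord(13) = 36 / 36 = 1.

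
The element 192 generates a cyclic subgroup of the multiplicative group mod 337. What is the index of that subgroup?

Since 192 ∈ (Z/337Z)^×, its order divides φ(337) = 337 − 1 = 336 = 2^4 · 3 · 7.
Divisors of 336: 1, 2, 3, 4, 6, 7, 8, 12, 14, 16, 21, 24, 28, 42, 48, 56, 84, 112, 168, 336.
Check 192^d mod 337 for each divisor in increasing order:
192^1 ≡ 192 (mod 337)
192^2 ≡ 131 (mod 337)
192^3 ≡ 214 (mod 337)
192^4 ≡ 311 (mod 337)
192^6 ≡ 301 (mod 337)
192^7 ≡ 165 (mod 337)
192^8 ≡ 2 (mod 337)
192^12 ≡ 285 (mod 337)
192^14 ≡ 265 (mod 337)
192^16 ≡ 4 (mod 337)
192^21 ≡ 252 (mod 337)
192^24 ≡ 8 (mod 337)
192^28 ≡ 129 (mod 337)
192^42 ≡ 148 (mod 337)
192^48 ≡ 64 (mod 337)
192^56 ≡ 128 (mod 337)
192^84 ≡ 336 (mod 337)
192^112 ≡ 208 (mod 337)
192^168 ≡ 1 (mod 337) ✓
The order of 192 is 168, so the subgroup it generates has 168 elements.
Index = |(Z/337Z)^×| / |⟨192⟩| = 336 / 168 = 2.

2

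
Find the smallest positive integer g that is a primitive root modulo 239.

7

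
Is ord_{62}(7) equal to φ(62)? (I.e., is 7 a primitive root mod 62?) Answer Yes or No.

φ(62) = φ(2)·φ(31) = 1·30 = 30 = 2 · 3 · 5.
Test 7^(30/q) mod 62 for each prime factor q of 30:
7^15 ≡ 1 (mod 62)  [q = 2: ≡ 1 ✗]
7^10 ≡ 25 (mod 62)  [q = 3: ≢ 1 ✓]
7^6 ≡ 35 (mod 62)  [q = 5: ≢ 1 ✓]
Since 7^15 ≡ 1, the order of 7 divides 15 < 30, so 7 is not a primitive root.

No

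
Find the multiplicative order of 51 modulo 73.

8

The order of 51 must divide φ(73) = 73 − 1 = 72 = 2^3 · 3^2.
Divisors of 72: 1, 2, 3, 4, 6, 8, 9, 12, 18, 24, 36, 72.
Check 51^d mod 73 for each divisor in increasing order:
51^1 ≡ 51
51^2 ≡ 46
51^3 ≡ 10
51^4 ≡ 72
51^6 ≡ 27
51^8 ≡ 1
Hence ord(51) = 8.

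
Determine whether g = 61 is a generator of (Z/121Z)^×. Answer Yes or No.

Yes

φ(121) = φ(11^2) = 11·(11−1) = 110 = 2 · 5 · 11.
It suffices to check that the order of 61 is not a proper divisor of 110: compute 61^(110/q) for q ∈ {2, 5, 11}.
61^55 ≡ 120 (mod 121)  [q = 2: ≢ 1 ✓]
61^22 ≡ 3 (mod 121)  [q = 5: ≢ 1 ✓]
61^10 ≡ 67 (mod 121)  [q = 11: ≢ 1 ✓]
Every test exponent gives a nontrivial residue, hence 61 generates the full group.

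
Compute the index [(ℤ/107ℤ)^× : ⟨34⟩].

Since 34 ∈ (Z/107Z)^×, its order divides φ(107) = 107 − 1 = 106 = 2 · 53.
Divisors of 106: 1, 2, 53, 106.
Evaluate successive powers at the divisors of 106:
34^1 ≡ 34
34^2 ≡ 86
34^53 ≡ 1
The order of 34 is 53, so the subgroup it generates has 53 elements.
Index = |(Z/107Z)^×| / |⟨34⟩| = 106 / 53 = 2.

2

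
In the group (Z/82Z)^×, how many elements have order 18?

φ(82) = φ(2)·φ(41) = 1·40 = 40 = 2^3 · 5.
(Z/82Z)^× is cyclic (|G| = 40); a cyclic group of order m has exactly φ(d) elements of each order d | m, and none otherwise.
18 does not divide 40, so no element of (Z/82Z)^× has order 18.

0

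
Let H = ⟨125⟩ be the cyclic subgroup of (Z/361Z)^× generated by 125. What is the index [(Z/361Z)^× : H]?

6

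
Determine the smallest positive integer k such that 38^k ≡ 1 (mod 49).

42

ord(38) | φ(49) = φ(7^2) = 7·(7−1) = 42 = 2 · 3 · 7.
Divisors of 42: 1, 2, 3, 6, 7, 14, 21, 42.
Test each divisor d:
38^1 ≡ 38
38^2 ≡ 23
38^3 ≡ 41
38^6 ≡ 15
38^7 ≡ 31
38^14 ≡ 30
38^21 ≡ 48
38^42 ≡ 1
So ord_49(38) = 42.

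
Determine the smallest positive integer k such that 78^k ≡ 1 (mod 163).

18

ord(78) | φ(163) = 163 − 1 = 162 = 2 · 3^4.
Divisors of 162: 1, 2, 3, 6, 9, 18, 27, 54, 81, 162.
Test each divisor d:
78^1 ≡ 78 (mod 163)
78^2 ≡ 53 (mod 163)
78^3 ≡ 59 (mod 163)
78^6 ≡ 58 (mod 163)
78^9 ≡ 162 (mod 163)
78^18 ≡ 1 (mod 163) ✓
Hence ord(78) = 18.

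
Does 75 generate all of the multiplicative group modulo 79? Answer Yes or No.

φ(79) = 79 − 1 = 78 = 2 · 3 · 13.
An element g generates (Z/79Z)^× iff g^(78/q) ≢ 1 (mod 79) for each prime q ∈ {2, 3, 13}.
75^39 ≡ 78 (mod 79)  [q = 2: ≢ 1 ✓]
75^26 ≡ 55 (mod 79)  [q = 3: ≢ 1 ✓]
75^6 ≡ 67 (mod 79)  [q = 13: ≢ 1 ✓]
None equal 1, so ord_79(75) = 78: 75 is a primitive root.

Yes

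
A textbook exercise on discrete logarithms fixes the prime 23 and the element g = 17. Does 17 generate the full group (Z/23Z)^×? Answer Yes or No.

Yes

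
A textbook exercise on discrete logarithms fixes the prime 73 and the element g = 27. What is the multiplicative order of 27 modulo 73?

4

Since 27 ∈ (Z/73Z)^×, its order divides φ(73) = 73 − 1 = 72 = 2^3 · 3^2.
Divisors of 72: 1, 2, 3, 4, 6, 8, 9, 12, 18, 24, 36, 72.
Evaluate successive powers at the divisors of 72:
27^1 ≡ 27 (mod 73)
27^2 ≡ 72 (mod 73)
27^3 ≡ 46 (mod 73)
27^4 ≡ 1 (mod 73) ✓
Therefore the multiplicative order of 27 modulo 73 is 4.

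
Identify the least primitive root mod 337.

φ(337) = 337 − 1 = 336 = 2^4 · 3 · 7.
Test candidates g = 2, 3, … against the prime factors q ∈ {2, 3, 7} of φ(337): g is a generator iff g^(336/q) ≢ 1 for every such q.
g = 2: 2^168 ≡ 1 — hits 1, so not a primitive root.
g = 3: 3^168 ≡ 1 — hits 1, so not a primitive root.
g = 4: 4^168 ≡ 1 — hits 1, so not a primitive root.
g = 5: 5^168 ≡ 336; 5^112 ≡ 1 — hits 1, so not a primitive root.
g = 6: 6^168 ≡ 1 — hits 1, so not a primitive root.
g = 7: 7^168 ≡ 1 — hits 1, so not a primitive root.
g = 8: 8^168 ≡ 1 — hits 1, so not a primitive root.
g = 9: 9^168 ≡ 1 — hits 1, so not a primitive root.
g = 10: 10^168 ≡ 336; 10^112 ≡ 128; 10^48 ≡ 175 — none is 1, so 10 is a primitive root.
The smallest primitive root modulo 337 is 10.

10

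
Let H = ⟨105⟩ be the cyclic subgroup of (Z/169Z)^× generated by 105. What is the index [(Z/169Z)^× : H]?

12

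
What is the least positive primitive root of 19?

φ(19) = 19 − 1 = 18 = 2 · 3^2.
g is a primitive root iff g^(18/q) ≢ 1 (mod 19) for each prime q ∈ {2, 3}.
g = 2: 2^9 ≡ 18; 2^6 ≡ 7 — none is 1, so 2 is a primitive root.
The smallest primitive root modulo 19 is 2.

2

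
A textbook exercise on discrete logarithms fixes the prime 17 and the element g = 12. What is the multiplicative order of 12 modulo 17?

16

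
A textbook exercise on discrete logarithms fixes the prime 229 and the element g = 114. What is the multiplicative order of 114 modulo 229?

76

The order of 114 must divide φ(229) = 229 − 1 = 228 = 2^2 · 3 · 19.
Divisors of 228: 1, 2, 3, 4, 6, 12, 19, 38, 57, 76, 114, 228.
Check 114^d mod 229 for each divisor in increasing order:
114^1 ≡ 114
114^2 ≡ 172
114^3 ≡ 143
114^4 ≡ 43
114^6 ≡ 68
114^12 ≡ 44
114^19 ≡ 107
114^38 ≡ 228
114^57 ≡ 122
114^76 ≡ 1
So ord_229(114) = 76.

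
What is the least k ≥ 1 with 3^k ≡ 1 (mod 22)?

ord(3) | φ(22) = φ(2)·φ(11) = 1·10 = 10 = 2 · 5.
Divisors of 10: 1, 2, 5, 10.
Test each divisor d:
3^1 ≡ 3
3^2 ≡ 9
3^5 ≡ 1
Hence ord(3) = 5.

5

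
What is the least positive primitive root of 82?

φ(82) = φ(2)·φ(41) = 1·40 = 40 = 2^3 · 5.
g is a primitive root iff g^(40/q) ≢ 1 (mod 82) for each prime q ∈ {2, 5}.
g = 2: gcd(2, 82) = 2 > 1, not a unit — skip.
g = 3: 3^20 ≡ 81; 3^8 ≡ 1 — hits 1, so not a primitive root.
g = 4: gcd(4, 82) = 2 > 1, not a unit — skip.
g = 5: 5^20 ≡ 1 — hits 1, so not a primitive root.
g = 6: gcd(6, 82) = 2 > 1, not a unit — skip.
g = 7: 7^20 ≡ 81; 7^8 ≡ 37 — none is 1, so 7 is a primitive root.
So 7 is the smallest generator of (Z/82Z)^×.

7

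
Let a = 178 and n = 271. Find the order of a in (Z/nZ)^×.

9

ord(178) | φ(271) = 271 − 1 = 270 = 2 · 3^3 · 5.
Divisors of 270: 1, 2, 3, 5, 6, 9, 10, 15, 18, 27, 30, 45, 54, 90, 135, 270.
Check 178^d mod 271 for each divisor in increasing order:
178^1 ≡ 178 (mod 271)
178^2 ≡ 248 (mod 271)
178^3 ≡ 242 (mod 271)
178^5 ≡ 125 (mod 271)
178^6 ≡ 28 (mod 271)
178^9 ≡ 1 (mod 271) ✓
Therefore the multiplicative order of 178 modulo 271 is 9.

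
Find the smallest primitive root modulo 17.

3

φ(17) = 17 − 1 = 16 = 2^4.
Test candidates g = 2, 3, … against the prime factors q ∈ {2} of φ(17): g is a generator iff g^(16/q) ≢ 1 for every such q.
g = 2: 2^8 ≡ 1 — hits 1, so not a primitive root.
g = 3: 3^8 ≡ 16 — none is 1, so 3 is a primitive root.
Hence the least primitive root of 17 is 3.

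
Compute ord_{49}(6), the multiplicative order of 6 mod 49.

14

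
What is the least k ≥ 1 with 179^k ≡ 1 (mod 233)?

232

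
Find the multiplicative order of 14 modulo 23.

22

By Lagrange's theorem, ord_23(14) divides φ(23) = 23 − 1 = 22 = 2 · 11.
Divisors of 22: 1, 2, 11, 22.
Check 14^d mod 23 for each divisor in increasing order:
14^1 ≡ 14 (mod 23)
14^2 ≡ 12 (mod 23)
14^11 ≡ 22 (mod 23)
14^22 ≡ 1 (mod 23) ✓
Therefore the multiplicative order of 14 modulo 23 is 22.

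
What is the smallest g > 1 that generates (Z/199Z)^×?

3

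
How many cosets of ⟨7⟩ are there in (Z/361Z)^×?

6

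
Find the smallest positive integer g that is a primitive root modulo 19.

φ(19) = 19 − 1 = 18 = 2 · 3^2.
g is a primitive root iff g^(18/q) ≢ 1 (mod 19) for each prime q ∈ {2, 3}.
g = 2: 2^9 ≡ 18; 2^6 ≡ 7 — none is 1, so 2 is a primitive root.
So 2 is the smallest generator of (Z/19Z)^×.

2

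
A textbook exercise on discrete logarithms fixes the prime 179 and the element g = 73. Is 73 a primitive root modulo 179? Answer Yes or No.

φ(179) = 179 − 1 = 178 = 2 · 89.
Test 73^(178/q) mod 179 for each prime factor q of 178:
73^89 ≡ 178 (mod 179)  [q = 2: ≢ 1 ✓]
73^2 ≡ 138 (mod 179)  [q = 89: ≢ 1 ✓]
All checks pass, so 73 has order 178 and is a primitive root modulo 179.

Yes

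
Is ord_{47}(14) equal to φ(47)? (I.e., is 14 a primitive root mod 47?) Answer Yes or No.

φ(47) = 47 − 1 = 46 = 2 · 23.
An element g generates (Z/47Z)^× iff g^(46/q) ≢ 1 (mod 47) for each prime q ∈ {2, 23}.
14^23 ≡ 1 (mod 47)  [q = 2: ≡ 1 ✗]
14^2 ≡ 8 (mod 47)  [q = 23: ≢ 1 ✓]
The check at q = 2 fails, so 14 generates a proper subgroup.

No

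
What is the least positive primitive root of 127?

3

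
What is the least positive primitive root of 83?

2

φ(83) = 83 − 1 = 82 = 2 · 41.
g is a primitive root iff g^(82/q) ≢ 1 (mod 83) for each prime q ∈ {2, 41}.
g = 2: 2^41 ≡ 82; 2^2 ≡ 4 — none is 1, so 2 is a primitive root.
So 2 is the smallest generator of (Z/83Z)^×.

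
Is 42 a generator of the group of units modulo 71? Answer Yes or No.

Yes

φ(71) = 71 − 1 = 70 = 2 · 5 · 7.
42 is a primitive root mod 71 iff 42^(φ(71)/q) ≢ 1 for every prime q | φ(71), i.e. q ∈ {2, 5, 7}.
42^35 ≡ 70 (mod 71)  [q = 2: ≢ 1 ✓]
42^14 ≡ 57 (mod 71)  [q = 5: ≢ 1 ✓]
42^10 ≡ 48 (mod 71)  [q = 7: ≢ 1 ✓]
None equal 1, so ord_71(42) = 70: 42 is a primitive root.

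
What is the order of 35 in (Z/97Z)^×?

The order of 35 must divide φ(97) = 97 − 1 = 96 = 2^5 · 3.
Divisors of 96: 1, 2, 3, 4, 6, 8, 12, 16, 24, 32, 48, 96.
Test each divisor d:
35^1 ≡ 35
35^2 ≡ 61
35^3 ≡ 1
Therefore the multiplicative order of 35 modulo 97 is 3.

3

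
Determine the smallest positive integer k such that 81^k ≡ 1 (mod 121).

5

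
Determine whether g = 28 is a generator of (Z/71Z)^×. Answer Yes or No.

φ(71) = 71 − 1 = 70 = 2 · 5 · 7.
It suffices to check that the order of 28 is not a proper divisor of 70: compute 28^(70/q) for q ∈ {2, 5, 7}.
28^35 ≡ 70 (mod 71)  [q = 2: ≢ 1 ✓]
28^14 ≡ 57 (mod 71)  [q = 5: ≢ 1 ✓]
28^10 ≡ 30 (mod 71)  [q = 7: ≢ 1 ✓]
Every test exponent gives a nontrivial residue, hence 28 generates the full group.

Yes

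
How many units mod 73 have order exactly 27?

0

φ(73) = 73 − 1 = 72 = 2^3 · 3^2.
(Z/73Z)^× is cyclic (|G| = 72); a cyclic group of order m has exactly φ(d) elements of each order d | m, and none otherwise.
27 does not divide 72, so no element of (Z/73Z)^× has order 27.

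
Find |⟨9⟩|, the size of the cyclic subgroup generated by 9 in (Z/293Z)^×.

146

Since 9 ∈ (Z/293Z)^×, its order divides φ(293) = 293 − 1 = 292 = 2^2 · 73.
Divisors of 292: 1, 2, 4, 73, 146, 292.
Test each divisor d:
9^1 ≡ 9
9^2 ≡ 81
9^4 ≡ 115
9^73 ≡ 292
9^146 ≡ 1
Therefore the multiplicative order of 9 modulo 293 is 146.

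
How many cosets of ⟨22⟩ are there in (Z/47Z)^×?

1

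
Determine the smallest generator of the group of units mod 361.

φ(361) = φ(19^2) = 19·(19−1) = 342 = 2 · 3^2 · 19.
Test candidates g = 2, 3, … against the prime factors q ∈ {2, 3, 19} of φ(361): g is a generator iff g^(342/q) ≢ 1 for every such q.
g = 2: 2^171 ≡ 360; 2^114 ≡ 292; 2^18 ≡ 58 — none is 1, so 2 is a primitive root.
So 2 is the smallest generator of (Z/361Z)^×.

2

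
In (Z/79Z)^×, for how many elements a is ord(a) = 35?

0

φ(79) = 79 − 1 = 78 = 2 · 3 · 13.
Since (Z/79Z)^× is cyclic of order 78, the number of elements of order d is φ(d) when d | 78 and 0 otherwise.
35 does not divide 78, so no element of (Z/79Z)^× has order 35.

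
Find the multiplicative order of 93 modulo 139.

138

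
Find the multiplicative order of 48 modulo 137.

The order of 48 must divide φ(137) = 137 − 1 = 136 = 2^3 · 17.
Divisors of 136: 1, 2, 4, 8, 17, 34, 68, 136.
Check 48^d mod 137 for each divisor in increasing order:
48^1 ≡ 48 (mod 137)
48^2 ≡ 112 (mod 137)
48^4 ≡ 77 (mod 137)
48^8 ≡ 38 (mod 137)
48^17 ≡ 127 (mod 137)
48^34 ≡ 100 (mod 137)
48^68 ≡ 136 (mod 137)
48^136 ≡ 1 (mod 137) ✓
The smallest such exponent is 136, so the order of 48 is 136.

136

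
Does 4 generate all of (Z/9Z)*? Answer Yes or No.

No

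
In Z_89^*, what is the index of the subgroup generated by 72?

2

By Lagrange's theorem, ord_89(72) divides φ(89) = 89 − 1 = 88 = 2^3 · 11.
Divisors of 88: 1, 2, 4, 8, 11, 22, 44, 88.
Check 72^d mod 89 for each divisor in increasing order:
72^1 ≡ 72
72^2 ≡ 22
72^4 ≡ 39
72^8 ≡ 8
72^11 ≡ 34
72^22 ≡ 88
72^44 ≡ 1
So ord_89(72) = 44, hence |⟨72⟩| = 44.
[(Z/89Z)^× : ⟨72⟩] = 88/44 = 2.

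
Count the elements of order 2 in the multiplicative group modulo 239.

1

φ(239) = 239 − 1 = 238 = 2 · 7 · 17.
(Z/239Z)^× is cyclic (|G| = 238); a cyclic group of order m has exactly φ(d) elements of each order d | m, and none otherwise.
2 | 238, and φ(2) = 2 − 1 = 1.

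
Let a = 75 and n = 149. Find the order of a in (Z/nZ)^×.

148

The order of 75 must divide φ(149) = 149 − 1 = 148 = 2^2 · 37.
Divisors of 148: 1, 2, 4, 37, 74, 148.
Compute 75^d (mod 149) for the divisors d until we hit 1:
75^1 ≡ 75
75^2 ≡ 112
75^4 ≡ 28
75^37 ≡ 44
75^74 ≡ 148
75^148 ≡ 1
Therefore the multiplicative order of 75 modulo 149 is 148.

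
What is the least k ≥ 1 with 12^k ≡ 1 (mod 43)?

By Lagrange's theorem, ord_43(12) divides φ(43) = 43 − 1 = 42 = 2 · 3 · 7.
Divisors of 42: 1, 2, 3, 6, 7, 14, 21, 42.
Evaluate successive powers at the divisors of 42:
12^1 ≡ 12 (mod 43)
12^2 ≡ 15 (mod 43)
12^3 ≡ 8 (mod 43)
12^6 ≡ 21 (mod 43)
12^7 ≡ 37 (mod 43)
12^14 ≡ 36 (mod 43)
12^21 ≡ 42 (mod 43)
12^42 ≡ 1 (mod 43) ✓
The smallest such exponent is 42, so the order of 12 is 42.

42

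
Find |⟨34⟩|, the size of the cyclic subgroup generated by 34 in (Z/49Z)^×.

By Lagrange's theorem, ord_49(34) divides φ(49) = φ(7^2) = 7·(7−1) = 42 = 2 · 3 · 7.
Divisors of 42: 1, 2, 3, 6, 7, 14, 21, 42.
Evaluate successive powers at the divisors of 42:
34^1 ≡ 34
34^2 ≡ 29
34^3 ≡ 6
34^6 ≡ 36
34^7 ≡ 48
34^14 ≡ 1
The smallest such exponent is 14, so the order of 34 is 14.

14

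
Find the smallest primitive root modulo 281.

φ(281) = 281 − 1 = 280 = 2^3 · 5 · 7.
g is a primitive root iff g^(280/q) ≢ 1 (mod 281) for each prime q ∈ {2, 5, 7}.
g = 2: 2^140 ≡ 1 — hits 1, so not a primitive root.
g = 3: 3^140 ≡ 280; 3^56 ≡ 86; 3^40 ≡ 249 — none is 1, so 3 is a primitive root.
The smallest primitive root modulo 281 is 3.

3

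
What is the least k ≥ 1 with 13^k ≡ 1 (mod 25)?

Since 13 ∈ (Z/25Z)^×, its order divides φ(25) = φ(5^2) = 5·(5−1) = 20 = 2^2 · 5.
Divisors of 20: 1, 2, 4, 5, 10, 20.
Check 13^d mod 25 for each divisor in increasing order:
13^1 ≡ 13 (mod 25)
13^2 ≡ 19 (mod 25)
13^4 ≡ 11 (mod 25)
13^5 ≡ 18 (mod 25)
13^10 ≡ 24 (mod 25)
13^20 ≡ 1 (mod 25) ✓
So ord_25(13) = 20.

20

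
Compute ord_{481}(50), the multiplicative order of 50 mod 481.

ord(50) | φ(481) = φ(13·37) = (13−1)·(37−1) = 12·36 = 432 = 2^4 · 3^3.
Divisors of 432: 1, 2, 3, 4, 6, 8, 9, 12, 16, 18, 24, 27, 36, 48, 54, 72, 108, 144, 216, 432.
Evaluate successive powers at the divisors of 432:
50^1 ≡ 50 (mod 481)
50^2 ≡ 95 (mod 481)
50^3 ≡ 421 (mod 481)
50^4 ≡ 367 (mod 481)
50^6 ≡ 233 (mod 481)
50^8 ≡ 9 (mod 481)
50^9 ≡ 450 (mod 481)
50^12 ≡ 417 (mod 481)
50^16 ≡ 81 (mod 481)
50^18 ≡ 480 (mod 481)
50^24 ≡ 248 (mod 481)
50^27 ≡ 31 (mod 481)
50^36 ≡ 1 (mod 481) ✓
The smallest such exponent is 36, so the order of 50 is 36.

36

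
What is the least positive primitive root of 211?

2

φ(211) = 211 − 1 = 210 = 2 · 3 · 5 · 7.
g is a primitive root iff g^(210/q) ≢ 1 (mod 211) for each prime q ∈ {2, 3, 5, 7}.
g = 2: 2^105 ≡ 210; 2^70 ≡ 196; 2^42 ≡ 107; 2^30 ≡ 171 — none is 1, so 2 is a primitive root.
The smallest primitive root modulo 211 is 2.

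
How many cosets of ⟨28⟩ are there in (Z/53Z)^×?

The order of 28 must divide φ(53) = 53 − 1 = 52 = 2^2 · 13.
Divisors of 52: 1, 2, 4, 13, 26, 52.
Compute 28^d (mod 53) for the divisors d until we hit 1:
28^1 ≡ 28 (mod 53)
28^2 ≡ 42 (mod 53)
28^4 ≡ 15 (mod 53)
28^13 ≡ 1 (mod 53) ✓
Thus |⟨28⟩| = ord(28) = 13.
The index is φ(53) / ord(28) = 52 / 13 = 4.

4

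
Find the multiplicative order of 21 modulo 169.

52

The order of 21 must divide φ(169) = φ(13^2) = 13·(13−1) = 156 = 2^2 · 3 · 13.
Divisors of 156: 1, 2, 3, 4, 6, 12, 13, 26, 39, 52, 78, 156.
Check 21^d mod 169 for each divisor in increasing order:
21^1 ≡ 21
21^2 ≡ 103
21^3 ≡ 135
21^4 ≡ 131
21^6 ≡ 142
21^12 ≡ 53
21^13 ≡ 99
21^26 ≡ 168
21^39 ≡ 70
21^52 ≡ 1
Therefore the multiplicative order of 21 modulo 169 is 52.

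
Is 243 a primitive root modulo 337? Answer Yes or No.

No

φ(337) = 337 − 1 = 336 = 2^4 · 3 · 7.
It suffices to check that the order of 243 is not a proper divisor of 336: compute 243^(336/q) for q ∈ {2, 3, 7}.
243^168 ≡ 1 (mod 337)  [q = 2: ≡ 1 ✗]
243^112 ≡ 128 (mod 337)  [q = 3: ≢ 1 ✓]
243^48 ≡ 295 (mod 337)  [q = 7: ≢ 1 ✓]
Since 243^168 ≡ 1, the order of 243 divides 168 < 336, so 243 is not a primitive root.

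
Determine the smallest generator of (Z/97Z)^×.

5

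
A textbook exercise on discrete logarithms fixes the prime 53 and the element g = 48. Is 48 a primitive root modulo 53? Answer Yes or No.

φ(53) = 53 − 1 = 52 = 2^2 · 13.
An element g generates (Z/53Z)^× iff g^(52/q) ≢ 1 (mod 53) for each prime q ∈ {2, 13}.
48^26 ≡ 52 (mod 53)  [q = 2: ≢ 1 ✓]
48^4 ≡ 42 (mod 53)  [q = 13: ≢ 1 ✓]
All checks pass, so 48 has order 52 and is a primitive root modulo 53.

Yes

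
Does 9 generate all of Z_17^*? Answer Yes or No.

φ(17) = 17 − 1 = 16 = 2^4.
Test 9^(16/q) mod 17 for each prime factor q of 16:
9^8 ≡ 1 (mod 17)  [q = 2: ≡ 1 ✗]
9^8 ≡ 1 shows ord(9) | 8, strictly less than φ(17); not a primitive root.

No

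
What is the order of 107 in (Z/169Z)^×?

39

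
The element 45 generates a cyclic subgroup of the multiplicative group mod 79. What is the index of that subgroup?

ord(45) | φ(79) = 79 − 1 = 78 = 2 · 3 · 13.
Divisors of 78: 1, 2, 3, 6, 13, 26, 39, 78.
Test each divisor d:
45^1 ≡ 45 (mod 79)
45^2 ≡ 50 (mod 79)
45^3 ≡ 38 (mod 79)
45^6 ≡ 22 (mod 79)
45^13 ≡ 55 (mod 79)
45^26 ≡ 23 (mod 79)
45^39 ≡ 1 (mod 79) ✓
So ord_79(45) = 39, hence |⟨45⟩| = 39.
The index is φ(79) / ord(45) = 78 / 39 = 2.

2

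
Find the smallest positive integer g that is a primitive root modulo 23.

φ(23) = 23 − 1 = 22 = 2 · 11.
g is a primitive root iff g^(22/q) ≢ 1 (mod 23) for each prime q ∈ {2, 11}.
g = 2: 2^11 ≡ 1 — hits 1, so not a primitive root.
g = 3: 3^11 ≡ 1 — hits 1, so not a primitive root.
g = 4: 4^11 ≡ 1 — hits 1, so not a primitive root.
g = 5: 5^11 ≡ 22; 5^2 ≡ 2 — none is 1, so 5 is a primitive root.
So 5 is the smallest generator of (Z/23Z)^×.

5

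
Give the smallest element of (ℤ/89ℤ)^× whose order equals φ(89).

φ(89) = 89 − 1 = 88 = 2^3 · 11.
g is a primitive root iff g^(88/q) ≢ 1 (mod 89) for each prime q ∈ {2, 11}.
g = 2: 2^44 ≡ 1 — hits 1, so not a primitive root.
g = 3: 3^44 ≡ 88; 3^8 ≡ 64 — none is 1, so 3 is a primitive root.
The smallest primitive root modulo 89 is 3.

3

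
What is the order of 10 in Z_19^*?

The order of 10 must divide φ(19) = 19 − 1 = 18 = 2 · 3^2.
Divisors of 18: 1, 2, 3, 6, 9, 18.
Compute 10^d (mod 19) for the divisors d until we hit 1:
10^1 ≡ 10
10^2 ≡ 5
10^3 ≡ 12
10^6 ≡ 11
10^9 ≡ 18
10^18 ≡ 1
Therefore the multiplicative order of 10 modulo 19 is 18.

18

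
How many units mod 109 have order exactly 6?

2

φ(109) = 109 − 1 = 108 = 2^2 · 3^3.
Since (Z/109Z)^× is cyclic of order 108, the number of elements of order d is φ(d) when d | 108 and 0 otherwise.
6 = 2 · 3 divides 108, and φ(6) = 2.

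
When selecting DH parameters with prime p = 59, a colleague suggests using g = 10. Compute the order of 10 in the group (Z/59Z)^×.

58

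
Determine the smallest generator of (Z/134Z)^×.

7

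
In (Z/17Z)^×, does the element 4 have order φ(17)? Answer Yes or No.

No

φ(17) = 17 − 1 = 16 = 2^4.
4 is a primitive root mod 17 iff 4^(φ(17)/q) ≢ 1 for every prime q | φ(17), i.e. q ∈ {2}.
4^8 ≡ 1 (mod 17)  [q = 2: ≡ 1 ✗]
The check at q = 2 fails, so 4 generates a proper subgroup.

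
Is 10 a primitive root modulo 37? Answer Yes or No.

No

φ(37) = 37 − 1 = 36 = 2^2 · 3^2.
10 is a primitive root mod 37 iff 10^(φ(37)/q) ≢ 1 for every prime q | φ(37), i.e. q ∈ {2, 3}.
10^18 ≡ 1 (mod 37)  [q = 2: ≡ 1 ✗]
10^12 ≡ 1 (mod 37)  [q = 3: ≡ 1 ✗]
Since 10^18 ≡ 1, the order of 10 divides 18 < 36, so 10 is not a primitive root.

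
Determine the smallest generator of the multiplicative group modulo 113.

3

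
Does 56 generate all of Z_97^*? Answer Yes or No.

Yes

φ(97) = 97 − 1 = 96 = 2^5 · 3.
It suffices to check that the order of 56 is not a proper divisor of 96: compute 56^(96/q) for q ∈ {2, 3}.
56^48 ≡ 96 (mod 97)  [q = 2: ≢ 1 ✓]
56^32 ≡ 35 (mod 97)  [q = 3: ≢ 1 ✓]
None equal 1, so ord_97(56) = 96: 56 is a primitive root.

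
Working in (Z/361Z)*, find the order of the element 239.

57

ord(239) | φ(361) = φ(19^2) = 19·(19−1) = 342 = 2 · 3^2 · 19.
Divisors of 342: 1, 2, 3, 6, 9, 18, 19, 38, 57, 114, 171, 342.
Evaluate successive powers at the divisors of 342:
239^1 ≡ 239 (mod 361)
239^2 ≡ 83 (mod 361)
239^3 ≡ 343 (mod 361)
239^6 ≡ 324 (mod 361)
239^9 ≡ 305 (mod 361)
239^18 ≡ 248 (mod 361)
239^19 ≡ 68 (mod 361)
239^38 ≡ 292 (mod 361)
239^57 ≡ 1 (mod 361) ✓
Therefore the multiplicative order of 239 modulo 361 is 57.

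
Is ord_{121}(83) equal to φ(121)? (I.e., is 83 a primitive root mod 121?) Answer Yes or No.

φ(121) = φ(11^2) = 11·(11−1) = 110 = 2 · 5 · 11.
83 is a primitive root mod 121 iff 83^(φ(121)/q) ≢ 1 for every prime q | φ(121), i.e. q ∈ {2, 5, 11}.
83^55 ≡ 120 (mod 121)  [q = 2: ≢ 1 ✓]
83^22 ≡ 3 (mod 121)  [q = 5: ≢ 1 ✓]
83^10 ≡ 23 (mod 121)  [q = 11: ≢ 1 ✓]
All checks pass, so 83 has order 110 and is a primitive root modulo 121.

Yes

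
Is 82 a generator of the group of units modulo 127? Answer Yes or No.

φ(127) = 127 − 1 = 126 = 2 · 3^2 · 7.
It suffices to check that the order of 82 is not a proper divisor of 126: compute 82^(126/q) for q ∈ {2, 3, 7}.
82^63 ≡ 1 (mod 127)  [q = 2: ≡ 1 ✗]
82^42 ≡ 19 (mod 127)  [q = 3: ≢ 1 ✓]
82^18 ≡ 8 (mod 127)  [q = 7: ≢ 1 ✓]
The check at q = 2 fails, so 82 generates a proper subgroup.

No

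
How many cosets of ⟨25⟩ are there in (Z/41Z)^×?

4

The order of 25 must divide φ(41) = 41 − 1 = 40 = 2^3 · 5.
Divisors of 40: 1, 2, 4, 5, 8, 10, 20, 40.
Compute 25^d (mod 41) for the divisors d until we hit 1:
25^1 ≡ 25
25^2 ≡ 10
25^4 ≡ 18
25^5 ≡ 40
25^8 ≡ 37
25^10 ≡ 1
Thus |⟨25⟩| = ord(25) = 10.
The index is φ(41) / ord(25) = 40 / 10 = 4.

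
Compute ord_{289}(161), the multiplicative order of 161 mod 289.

The order of 161 must divide φ(289) = φ(17^2) = 17·(17−1) = 272 = 2^4 · 17.
Divisors of 272: 1, 2, 4, 8, 16, 17, 34, 68, 136, 272.
Evaluate successive powers at the divisors of 272:
161^1 ≡ 161 (mod 289)
161^2 ≡ 200 (mod 289)
161^4 ≡ 118 (mod 289)
161^8 ≡ 52 (mod 289)
161^16 ≡ 103 (mod 289)
161^17 ≡ 110 (mod 289)
161^34 ≡ 251 (mod 289)
161^68 ≡ 288 (mod 289)
161^136 ≡ 1 (mod 289) ✓
The smallest such exponent is 136, so the order of 161 is 136.

136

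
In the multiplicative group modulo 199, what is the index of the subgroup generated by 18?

18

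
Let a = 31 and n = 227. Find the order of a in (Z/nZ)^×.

ord(31) | φ(227) = 227 − 1 = 226 = 2 · 113.
Divisors of 226: 1, 2, 113, 226.
Evaluate successive powers at the divisors of 226:
31^1 ≡ 31 (mod 227)
31^2 ≡ 53 (mod 227)
31^113 ≡ 226 (mod 227)
31^226 ≡ 1 (mod 227) ✓
So ord_227(31) = 226.

226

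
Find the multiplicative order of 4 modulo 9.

3

The order of 4 must divide φ(9) = φ(3^2) = 3·(3−1) = 6 = 2 · 3.
Divisors of 6: 1, 2, 3, 6.
Evaluate successive powers at the divisors of 6:
4^1 ≡ 4
4^2 ≡ 7
4^3 ≡ 1
Therefore the multiplicative order of 4 modulo 9 is 3.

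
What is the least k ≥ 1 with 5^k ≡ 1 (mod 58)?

14

By Lagrange's theorem, ord_58(5) divides φ(58) = φ(2)·φ(29) = 1·28 = 28 = 2^2 · 7.
Divisors of 28: 1, 2, 4, 7, 14, 28.
Check 5^d mod 58 for each divisor in increasing order:
5^1 ≡ 5 (mod 58)
5^2 ≡ 25 (mod 58)
5^4 ≡ 45 (mod 58)
5^7 ≡ 57 (mod 58)
5^14 ≡ 1 (mod 58) ✓
Therefore the multiplicative order of 5 modulo 58 is 14.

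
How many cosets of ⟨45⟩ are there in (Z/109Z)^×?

The order of 45 must divide φ(109) = 109 − 1 = 108 = 2^2 · 3^3.
Divisors of 108: 1, 2, 3, 4, 6, 9, 12, 18, 27, 36, 54, 108.
Check 45^d mod 109 for each divisor in increasing order:
45^1 ≡ 45 (mod 109)
45^2 ≡ 63 (mod 109)
45^3 ≡ 1 (mod 109) ✓
So ord_109(45) = 3, hence |⟨45⟩| = 3.
The index is φ(109) / ord(45) = 108 / 3 = 36.

36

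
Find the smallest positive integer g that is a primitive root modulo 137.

3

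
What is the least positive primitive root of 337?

10

φ(337) = 337 − 1 = 336 = 2^4 · 3 · 7.
Test candidates g = 2, 3, … against the prime factors q ∈ {2, 3, 7} of φ(337): g is a generator iff g^(336/q) ≢ 1 for every such q.
g = 2: 2^168 ≡ 1 — hits 1, so not a primitive root.
g = 3: 3^168 ≡ 1 — hits 1, so not a primitive root.
g = 4: 4^168 ≡ 1 — hits 1, so not a primitive root.
g = 5: 5^168 ≡ 336; 5^112 ≡ 1 — hits 1, so not a primitive root.
g = 6: 6^168 ≡ 1 — hits 1, so not a primitive root.
g = 7: 7^168 ≡ 1 — hits 1, so not a primitive root.
g = 8: 8^168 ≡ 1 — hits 1, so not a primitive root.
g = 9: 9^168 ≡ 1 — hits 1, so not a primitive root.
g = 10: 10^168 ≡ 336; 10^112 ≡ 128; 10^48 ≡ 175 — none is 1, so 10 is a primitive root.
Hence the least primitive root of 337 is 10.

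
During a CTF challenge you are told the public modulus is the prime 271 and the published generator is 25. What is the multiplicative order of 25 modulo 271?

ord(25) | φ(271) = 271 − 1 = 270 = 2 · 3^3 · 5.
Divisors of 270: 1, 2, 3, 5, 6, 9, 10, 15, 18, 27, 30, 45, 54, 90, 135, 270.
Compute 25^d (mod 271) for the divisors d until we hit 1:
25^1 ≡ 25 (mod 271)
25^2 ≡ 83 (mod 271)
25^3 ≡ 178 (mod 271)
25^5 ≡ 140 (mod 271)
25^6 ≡ 248 (mod 271)
25^9 ≡ 242 (mod 271)
25^10 ≡ 88 (mod 271)
25^15 ≡ 125 (mod 271)
25^18 ≡ 28 (mod 271)
25^27 ≡ 1 (mod 271) ✓
Therefore the multiplicative order of 25 modulo 271 is 27.

27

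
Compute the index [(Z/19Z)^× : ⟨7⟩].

6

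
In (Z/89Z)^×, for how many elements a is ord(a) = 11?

10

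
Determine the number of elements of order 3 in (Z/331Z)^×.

2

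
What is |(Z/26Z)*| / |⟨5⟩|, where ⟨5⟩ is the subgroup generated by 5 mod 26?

3

ord(5) | φ(26) = φ(2)·φ(13) = 1·12 = 12 = 2^2 · 3.
Divisors of 12: 1, 2, 3, 4, 6, 12.
Test each divisor d:
5^1 ≡ 5
5^2 ≡ 25
5^3 ≡ 21
5^4 ≡ 1
Thus |⟨5⟩| = ord(5) = 4.
The index is φ(26) / ord(5) = 12 / 4 = 3.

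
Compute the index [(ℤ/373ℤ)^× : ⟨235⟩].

4

Since 235 ∈ (Z/373Z)^×, its order divides φ(373) = 373 − 1 = 372 = 2^2 · 3 · 31.
Divisors of 372: 1, 2, 3, 4, 6, 12, 31, 62, 93, 124, 186, 372.
Check 235^d mod 373 for each divisor in increasing order:
235^1 ≡ 235 (mod 373)
235^2 ≡ 21 (mod 373)
235^3 ≡ 86 (mod 373)
235^4 ≡ 68 (mod 373)
235^6 ≡ 309 (mod 373)
235^12 ≡ 366 (mod 373)
235^31 ≡ 88 (mod 373)
235^62 ≡ 284 (mod 373)
235^93 ≡ 1 (mod 373) ✓
The order of 235 is 93, so the subgroup it generates has 93 elements.
Index = |(Z/373Z)^×| / |⟨235⟩| = 372 / 93 = 4.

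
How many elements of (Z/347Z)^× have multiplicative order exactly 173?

φ(347) = 347 − 1 = 346 = 2 · 173.
In a cyclic group of order 346, there are φ(d) elements of order d for each divisor d of 346, and zero for non-divisors.
173 | 346, and φ(173) = 173 − 1 = 172.

172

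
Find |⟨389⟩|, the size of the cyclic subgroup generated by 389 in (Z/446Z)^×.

111

The order of 389 must divide φ(446) = φ(2)·φ(223) = 1·222 = 222 = 2 · 3 · 37.
Divisors of 222: 1, 2, 3, 6, 37, 74, 111, 222.
Evaluate successive powers at the divisors of 222:
389^1 ≡ 389 (mod 446)
389^2 ≡ 127 (mod 446)
389^3 ≡ 343 (mod 446)
389^6 ≡ 351 (mod 446)
389^37 ≡ 183 (mod 446)
389^74 ≡ 39 (mod 446)
389^111 ≡ 1 (mod 446) ✓
Hence ord(389) = 111.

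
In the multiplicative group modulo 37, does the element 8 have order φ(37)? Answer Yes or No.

φ(37) = 37 − 1 = 36 = 2^2 · 3^2.
An element g generates (Z/37Z)^× iff g^(36/q) ≢ 1 (mod 37) for each prime q ∈ {2, 3}.
8^18 ≡ 36 (mod 37)  [q = 2: ≢ 1 ✓]
8^12 ≡ 1 (mod 37)  [q = 3: ≡ 1 ✗]
Since 8^12 ≡ 1, the order of 8 divides 12 < 36, so 8 is not a primitive root.

No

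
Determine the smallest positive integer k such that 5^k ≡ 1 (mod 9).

By Lagrange's theorem, ord_9(5) divides φ(9) = φ(3^2) = 3·(3−1) = 6 = 2 · 3.
Divisors of 6: 1, 2, 3, 6.
Evaluate successive powers at the divisors of 6:
5^1 ≡ 5
5^2 ≡ 7
5^3 ≡ 8
5^6 ≡ 1
Therefore the multiplicative order of 5 modulo 9 is 6.

6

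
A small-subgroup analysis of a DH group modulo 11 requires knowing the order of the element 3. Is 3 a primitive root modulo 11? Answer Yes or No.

No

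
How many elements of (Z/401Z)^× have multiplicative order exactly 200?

80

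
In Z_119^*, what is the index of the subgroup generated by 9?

4

By Lagrange's theorem, ord_119(9) divides φ(119) = φ(7·17) = (7−1)·(17−1) = 6·16 = 96 = 2^5 · 3.
Divisors of 96: 1, 2, 3, 4, 6, 8, 12, 16, 24, 32, 48, 96.
Test each divisor d:
9^1 ≡ 9
9^2 ≡ 81
9^3 ≡ 15
9^4 ≡ 16
9^6 ≡ 106
9^8 ≡ 18
9^12 ≡ 50
9^16 ≡ 86
9^24 ≡ 1
The order of 9 is 24, so the subgroup it generates has 24 elements.
[(Z/119Z)^× : ⟨9⟩] = 96/24 = 4.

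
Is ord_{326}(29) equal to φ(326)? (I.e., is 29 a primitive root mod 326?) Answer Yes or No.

φ(326) = φ(2)·φ(163) = 1·162 = 162 = 2 · 3^4.
29 is a primitive root mod 326 iff 29^(φ(326)/q) ≢ 1 for every prime q | φ(326), i.e. q ∈ {2, 3}.
29^81 ≡ 325 (mod 326)  [q = 2: ≢ 1 ✓]
29^54 ≡ 221 (mod 326)  [q = 3: ≢ 1 ✓]
Every test exponent gives a nontrivial residue, hence 29 generates the full group.

Yes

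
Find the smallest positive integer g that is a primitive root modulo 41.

6

φ(41) = 41 − 1 = 40 = 2^3 · 5.
g is a primitive root iff g^(40/q) ≢ 1 (mod 41) for each prime q ∈ {2, 5}.
g = 2: 2^20 ≡ 1 — hits 1, so not a primitive root.
g = 3: 3^20 ≡ 40; 3^8 ≡ 1 — hits 1, so not a primitive root.
g = 4: 4^20 ≡ 1 — hits 1, so not a primitive root.
g = 5: 5^20 ≡ 1 — hits 1, so not a primitive root.
g = 6: 6^20 ≡ 40; 6^8 ≡ 10 — none is 1, so 6 is a primitive root.
So 6 is the smallest generator of (Z/41Z)^×.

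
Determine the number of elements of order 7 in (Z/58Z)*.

6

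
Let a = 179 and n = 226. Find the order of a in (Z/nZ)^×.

112

By Lagrange's theorem, ord_226(179) divides φ(226) = φ(2)·φ(113) = 1·112 = 112 = 2^4 · 7.
Divisors of 112: 1, 2, 4, 7, 8, 14, 16, 28, 56, 112.
Test each divisor d:
179^1 ≡ 179
179^2 ≡ 175
179^4 ≡ 115
179^7 ≡ 161
179^8 ≡ 117
179^14 ≡ 157
179^16 ≡ 129
179^28 ≡ 15
179^56 ≡ 225
179^112 ≡ 1
Hence ord(179) = 112.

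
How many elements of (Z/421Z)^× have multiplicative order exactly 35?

φ(421) = 421 − 1 = 420 = 2^2 · 3 · 5 · 7.
(Z/421Z)^× is cyclic (|G| = 420); a cyclic group of order m has exactly φ(d) elements of each order d | m, and none otherwise.
35 = 5 · 7 divides 420, and φ(35) = 24.

24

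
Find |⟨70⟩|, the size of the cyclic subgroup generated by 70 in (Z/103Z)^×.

By Lagrange's theorem, ord_103(70) divides φ(103) = 103 − 1 = 102 = 2 · 3 · 17.
Divisors of 102: 1, 2, 3, 6, 17, 34, 51, 102.
Evaluate successive powers at the divisors of 102:
70^1 ≡ 70 (mod 103)
70^2 ≡ 59 (mod 103)
70^3 ≡ 10 (mod 103)
70^6 ≡ 100 (mod 103)
70^17 ≡ 57 (mod 103)
70^34 ≡ 56 (mod 103)
70^51 ≡ 102 (mod 103)
70^102 ≡ 1 (mod 103) ✓
The smallest such exponent is 102, so the order of 70 is 102.

102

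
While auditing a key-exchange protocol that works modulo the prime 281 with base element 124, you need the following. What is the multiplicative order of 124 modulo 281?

28

Since 124 ∈ (Z/281Z)^×, its order divides φ(281) = 281 − 1 = 280 = 2^3 · 5 · 7.
Divisors of 280: 1, 2, 4, 5, 7, 8, 10, 14, 20, 28, 35, 40, 56, 70, 140, 280.
Evaluate successive powers at the divisors of 280:
124^1 ≡ 124
124^2 ≡ 202
124^4 ≡ 59
124^5 ≡ 10
124^7 ≡ 53
124^8 ≡ 109
124^10 ≡ 100
124^14 ≡ 280
124^20 ≡ 165
124^28 ≡ 1
Therefore the multiplicative order of 124 modulo 281 is 28.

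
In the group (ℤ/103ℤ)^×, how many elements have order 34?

φ(103) = 103 − 1 = 102 = 2 · 3 · 17.
In a cyclic group of order 102, there are φ(d) elements of order d for each divisor d of 102, and zero for non-divisors.
34 = 2 · 17 divides 102, and φ(34) = 16.

16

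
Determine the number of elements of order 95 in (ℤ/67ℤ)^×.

φ(67) = 67 − 1 = 66 = 2 · 3 · 11.
(Z/67Z)^× is cyclic (|G| = 66); a cyclic group of order m has exactly φ(d) elements of each order d | m, and none otherwise.
Here 66 is not a multiple of 95, so there are no elements of order 95.

0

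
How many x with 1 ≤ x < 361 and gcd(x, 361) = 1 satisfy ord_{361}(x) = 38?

φ(361) = φ(19^2) = 19·(19−1) = 342 = 2 · 3^2 · 19.
(Z/361Z)^× is cyclic (|G| = 342); a cyclic group of order m has exactly φ(d) elements of each order d | m, and none otherwise.
38 = 2 · 19 divides 342, and φ(38) = 18.

18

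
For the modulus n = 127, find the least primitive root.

3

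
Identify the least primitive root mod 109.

6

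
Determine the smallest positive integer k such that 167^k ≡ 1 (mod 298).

148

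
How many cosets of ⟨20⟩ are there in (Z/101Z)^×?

Since 20 ∈ (Z/101Z)^×, its order divides φ(101) = 101 − 1 = 100 = 2^2 · 5^2.
Divisors of 100: 1, 2, 4, 5, 10, 20, 25, 50, 100.
Check 20^d mod 101 for each divisor in increasing order:
20^1 ≡ 20
20^2 ≡ 97
20^4 ≡ 16
20^5 ≡ 17
20^10 ≡ 87
20^20 ≡ 95
20^25 ≡ 100
20^50 ≡ 1
So ord_101(20) = 50, hence |⟨20⟩| = 50.
The index is φ(101) / ord(20) = 100 / 50 = 2.

2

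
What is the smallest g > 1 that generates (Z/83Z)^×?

2

φ(83) = 83 − 1 = 82 = 2 · 41.
g is a primitive root iff g^(82/q) ≢ 1 (mod 83) for each prime q ∈ {2, 41}.
g = 2: 2^41 ≡ 82; 2^2 ≡ 4 — none is 1, so 2 is a primitive root.
The smallest primitive root modulo 83 is 2.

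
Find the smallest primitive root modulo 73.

φ(73) = 73 − 1 = 72 = 2^3 · 3^2.
Test candidates g = 2, 3, … against the prime factors q ∈ {2, 3} of φ(73): g is a generator iff g^(72/q) ≢ 1 for every such q.
g = 2: 2^36 ≡ 1 — hits 1, so not a primitive root.
g = 3: 3^36 ≡ 1 — hits 1, so not a primitive root.
g = 4: 4^36 ≡ 1 — hits 1, so not a primitive root.
g = 5: 5^36 ≡ 72; 5^24 ≡ 8 — none is 1, so 5 is a primitive root.
The smallest primitive root modulo 73 is 5.

5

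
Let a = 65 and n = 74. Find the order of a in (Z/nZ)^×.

18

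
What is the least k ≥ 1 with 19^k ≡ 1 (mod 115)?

22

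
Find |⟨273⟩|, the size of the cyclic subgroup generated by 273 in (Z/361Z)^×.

The order of 273 must divide φ(361) = φ(19^2) = 19·(19−1) = 342 = 2 · 3^2 · 19.
Divisors of 342: 1, 2, 3, 6, 9, 18, 19, 38, 57, 114, 171, 342.
Check 273^d mod 361 for each divisor in increasing order:
273^1 ≡ 273 (mod 361)
273^2 ≡ 163 (mod 361)
273^3 ≡ 96 (mod 361)
273^6 ≡ 191 (mod 361)
273^9 ≡ 286 (mod 361)
273^18 ≡ 210 (mod 361)
273^19 ≡ 292 (mod 361)
273^38 ≡ 68 (mod 361)
273^57 ≡ 1 (mod 361) ✓
So ord_361(273) = 57.

57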